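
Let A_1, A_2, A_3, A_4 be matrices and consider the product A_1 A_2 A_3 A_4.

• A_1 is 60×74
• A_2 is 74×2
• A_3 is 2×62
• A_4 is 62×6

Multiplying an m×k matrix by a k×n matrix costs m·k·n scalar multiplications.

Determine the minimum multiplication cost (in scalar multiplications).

10344

Adjacent pairs: A_1A_2 = 60·74·2 = 8880; A_2A_3 = 74·2·62 = 9176; A_3A_4 = 2·62·6 = 744.
Length 3: A_1..A_3: k=1: 0+9176+60·74·62=284456; k=2: 8880+0+60·2·62=16320 → min 16320 | A_2..A_4: k=2: 0+744+74·2·6=1632; k=3: 9176+0+74·62·6=36704 → min 1632.
Length 4: A_1..A_4: k=1: 0+1632+60·74·6=28272; k=2: 8880+744+60·2·6=10344; k=3: 16320+0+60·62·6=38640 → min 10344.
Optimal order: ((A_1 A_2) (A_3 A_4)) with cost 10344.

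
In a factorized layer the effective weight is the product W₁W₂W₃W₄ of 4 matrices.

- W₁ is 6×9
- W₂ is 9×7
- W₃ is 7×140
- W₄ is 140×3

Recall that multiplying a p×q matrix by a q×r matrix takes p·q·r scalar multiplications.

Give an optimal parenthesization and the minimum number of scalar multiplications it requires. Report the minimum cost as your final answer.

Adjacent pairs: W₁W₂ = 6·9·7 = 378; W₂W₃ = 9·7·140 = 8820; W₃W₄ = 7·140·3 = 2940.
Length 3: W₁..W₃: k=1: 0+8820+6·9·140=16380; k=2: 378+0+6·7·140=6258 → min 6258 | W₂..W₄: k=2: 0+2940+9·7·3=3129; k=3: 8820+0+9·140·3=12600 → min 3129.
Length 4: W₁..W₄: k=1: 0+3129+6·9·3=3291; k=2: 378+2940+6·7·3=3444; k=3: 6258+0+6·140·3=8778 → min 3291.
Optimal parenthesization: (W₁(W₂(W₃W₄))) with cost 3291.

3291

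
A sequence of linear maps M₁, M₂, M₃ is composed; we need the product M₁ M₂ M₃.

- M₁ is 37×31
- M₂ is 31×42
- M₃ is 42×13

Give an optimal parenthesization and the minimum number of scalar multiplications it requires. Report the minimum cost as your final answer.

31837

(M₁ (M₂ M₃)): cost 31837.
((M₁ M₂) M₃): cost 68376.
Optimal: (M₁ (M₂ M₃)) with cost 31837.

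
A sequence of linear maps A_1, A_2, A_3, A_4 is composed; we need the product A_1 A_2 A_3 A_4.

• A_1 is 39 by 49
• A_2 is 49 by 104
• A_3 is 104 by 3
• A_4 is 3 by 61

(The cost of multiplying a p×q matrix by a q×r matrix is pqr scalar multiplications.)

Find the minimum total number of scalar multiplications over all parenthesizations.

Adjacent pairs: A_1A_2 = 39·49·104 = 198744; A_2A_3 = 49·104·3 = 15288; A_3A_4 = 104·3·61 = 19032.
Length 3: A_1..A_3: k=1: 0+15288+39·49·3=21021; k=2: 198744+0+39·104·3=210912 → min 21021 | A_2..A_4: k=2: 0+19032+49·104·61=329888; k=3: 15288+0+49·3·61=24255 → min 24255.
Length 4: A_1..A_4: k=1: 0+24255+39·49·61=140826; k=2: 198744+19032+39·104·61=465192; k=3: 21021+0+39·3·61=28158 → min 28158.
Optimal order: ((A_1 (A_2 A_3)) A_4) with cost 28158.

28158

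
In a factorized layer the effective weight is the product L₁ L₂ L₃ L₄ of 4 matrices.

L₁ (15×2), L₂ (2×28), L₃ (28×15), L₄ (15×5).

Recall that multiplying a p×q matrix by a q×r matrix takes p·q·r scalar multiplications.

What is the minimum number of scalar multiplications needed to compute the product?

1140

Adjacent pairs: L₁L₂ = 15·2·28 = 840; L₂L₃ = 2·28·15 = 840; L₃L₄ = 28·15·5 = 2100.
Length 3: L₁..L₃: k=1: 0+840+15·2·15=1290; k=2: 840+0+15·28·15=7140 → min 1290 | L₂..L₄: k=2: 0+2100+2·28·5=2380; k=3: 840+0+2·15·5=990 → min 990.
Length 4: L₁..L₄: k=1: 0+990+15·2·5=1140; k=2: 840+2100+15·28·5=5040; k=3: 1290+0+15·15·5=2415 → min 1140.
Optimal order: (L₁ ((L₂ L₃) L₄)) with cost 1140.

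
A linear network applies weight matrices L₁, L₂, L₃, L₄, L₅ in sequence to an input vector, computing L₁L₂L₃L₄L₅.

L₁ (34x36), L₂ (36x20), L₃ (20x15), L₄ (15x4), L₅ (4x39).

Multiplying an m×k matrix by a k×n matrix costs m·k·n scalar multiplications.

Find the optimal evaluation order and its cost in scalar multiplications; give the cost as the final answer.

14280

Adjacent pairs: L₁L₂ = 34·36·20 = 24480; L₂L₃ = 36·20·15 = 10800; L₃L₄ = 20·15·4 = 1200; L₄L₅ = 15·4·39 = 2340.
Length 3: L₁..L₃: k=1: 0+10800+34·36·15=29160; k=2: 24480+0+34·20·15=34680 → min 29160 | L₂..L₄: k=2: 0+1200+36·20·4=4080; k=3: 10800+0+36·15·4=12960 → min 4080 | L₃..L₅: k=3: 0+2340+20·15·39=14040; k=4: 1200+0+20·4·39=4320 → min 4320.
Length 4: L₁..L₄: k=1: 0+4080+34·36·4=8976; k=2: 24480+1200+34·20·4=28400; k=3: 29160+0+34·15·4=31200 → min 8976 | L₂..L₅: k=2: 0+4320+36·20·39=32400; k=3: 10800+2340+36·15·39=34200; k=4: 4080+0+36·4·39=9696 → min 9696.
Length 5: L₁..L₅: k=1: 0+9696+34·36·39=57432; k=2: 24480+4320+34·20·39=55320; k=3: 29160+2340+34·15·39=51390; k=4: 8976+0+34·4·39=14280 → min 14280.
Optimal parenthesization: ((L₁(L₂(L₃L₄)))L₅) with cost 14280.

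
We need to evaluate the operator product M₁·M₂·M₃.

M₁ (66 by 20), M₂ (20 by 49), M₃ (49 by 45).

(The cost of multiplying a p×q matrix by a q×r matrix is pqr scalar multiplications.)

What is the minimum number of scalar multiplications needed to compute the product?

103500

Order (M₁·(M₂·M₃)): (M₂·M₃): 20×49 by 49×45 → 20×45, cost 20·49·45 = 44100; (M₁·(M₂·M₃)): 66×20 by 20×45 → 66×45, cost 66·20·45 = 59400; cumulative 103500. Total 103500.
Order ((M₁·M₂)·M₃): (M₁·M₂): 66×20 by 20×49 → 66×49, cost 66·20·49 = 64680; ((M₁·M₂)·M₃): 66×49 by 49×45 → 66×45, cost 66·49·45 = 145530; cumulative 210210. Total 210210.
Minimum: 103500.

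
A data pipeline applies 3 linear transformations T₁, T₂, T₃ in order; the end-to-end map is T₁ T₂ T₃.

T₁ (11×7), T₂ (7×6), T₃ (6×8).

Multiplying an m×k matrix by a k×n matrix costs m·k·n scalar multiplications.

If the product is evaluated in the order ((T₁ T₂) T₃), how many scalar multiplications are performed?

(T₁ T₂): 11×7 by 7×6 → 11×6, cost 11·7·6 = 462
((T₁ T₂) T₃): 11×6 by 6×8 → 11×8, cost 11·6·8 = 528; cumulative 990
Total: 990 scalar multiplications.

990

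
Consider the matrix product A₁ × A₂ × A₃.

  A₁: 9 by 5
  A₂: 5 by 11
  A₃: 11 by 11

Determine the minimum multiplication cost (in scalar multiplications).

1100

Order (A₁ × (A₂ × A₃)): (A₂ × A₃): 5×11 by 11×11 → 5×11, cost 5·11·11 = 605; (A₁ × (A₂ × A₃)): 9×5 by 5×11 → 9×11, cost 9·5·11 = 495; cumulative 1100. Total 1100.
Order ((A₁ × A₂) × A₃): (A₁ × A₂): 9×5 by 5×11 → 9×11, cost 9·5·11 = 495; ((A₁ × A₂) × A₃): 9×11 by 11×11 → 9×11, cost 9·11·11 = 1089; cumulative 1584. Total 1584.
Minimum: 1100.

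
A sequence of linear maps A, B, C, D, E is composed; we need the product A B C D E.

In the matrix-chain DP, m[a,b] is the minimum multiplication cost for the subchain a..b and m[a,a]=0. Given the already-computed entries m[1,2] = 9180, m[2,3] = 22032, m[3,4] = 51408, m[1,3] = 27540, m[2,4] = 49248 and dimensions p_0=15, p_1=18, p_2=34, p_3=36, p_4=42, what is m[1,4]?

m[1,4] = min over k∈[1,3] of m[1,k]+m[k+1,4]+p_{0}·p_k·p_{4}.
k=1: 0 + 49248 + 15·18·42 = 60588; k=2: 9180 + 51408 + 15·34·42 = 82008; k=3: 27540 + 0 + 15·36·42 = 50220.
Minimum: 50220 at k=3.

50220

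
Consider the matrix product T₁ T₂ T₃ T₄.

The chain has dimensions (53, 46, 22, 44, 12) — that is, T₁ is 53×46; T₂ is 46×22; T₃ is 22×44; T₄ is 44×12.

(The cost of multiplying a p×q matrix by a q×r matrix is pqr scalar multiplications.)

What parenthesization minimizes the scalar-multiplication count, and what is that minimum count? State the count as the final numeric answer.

Adjacent pairs: T₁T₂ = 53·46·22 = 53636; T₂T₃ = 46·22·44 = 44528; T₃T₄ = 22·44·12 = 11616.
Length 3: T₁..T₃: k=1: 0+44528+53·46·44=151800; k=2: 53636+0+53·22·44=104940 → min 104940 | T₂..T₄: k=2: 0+11616+46·22·12=23760; k=3: 44528+0+46·44·12=68816 → min 23760.
Length 4: T₁..T₄: k=1: 0+23760+53·46·12=53016; k=2: 53636+11616+53·22·12=79244; k=3: 104940+0+53·44·12=132924 → min 53016.
Optimal parenthesization: (T₁ (T₂ (T₃ T₄))) with cost 53016.

53016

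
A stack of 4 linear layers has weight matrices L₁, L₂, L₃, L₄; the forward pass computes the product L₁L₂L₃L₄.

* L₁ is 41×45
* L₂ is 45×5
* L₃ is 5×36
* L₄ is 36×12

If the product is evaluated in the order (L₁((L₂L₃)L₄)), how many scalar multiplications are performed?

(L₂L₃): 45×5 by 5×36 → 45×36, cost 45·5·36 = 8100
((L₂L₃)L₄): 45×36 by 36×12 → 45×12, cost 45·36·12 = 19440; cumulative 27540
(L₁((L₂L₃)L₄)): 41×45 by 45×12 → 41×12, cost 41·45·12 = 22140; cumulative 49680
Total: 49680 scalar multiplications.

49680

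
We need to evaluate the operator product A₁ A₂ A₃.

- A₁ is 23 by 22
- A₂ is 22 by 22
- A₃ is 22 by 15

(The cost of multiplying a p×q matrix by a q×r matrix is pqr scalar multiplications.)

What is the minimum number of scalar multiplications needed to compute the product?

14850

Order (A₁ (A₂ A₃)): (A₂ A₃): 22×22 by 22×15 → 22×15, cost 22·22·15 = 7260; (A₁ (A₂ A₃)): 23×22 by 22×15 → 23×15, cost 23·22·15 = 7590; cumulative 14850. Total 14850.
Order ((A₁ A₂) A₃): (A₁ A₂): 23×22 by 22×22 → 23×22, cost 23·22·22 = 11132; ((A₁ A₂) A₃): 23×22 by 22×15 → 23×15, cost 23·22·15 = 7590; cumulative 18722. Total 18722.
Minimum: 14850.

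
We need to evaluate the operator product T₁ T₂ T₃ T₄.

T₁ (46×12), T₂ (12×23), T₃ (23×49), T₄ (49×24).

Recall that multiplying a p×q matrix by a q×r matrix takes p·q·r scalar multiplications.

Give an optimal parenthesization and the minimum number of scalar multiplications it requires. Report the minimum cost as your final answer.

40884

Adjacent pairs: T₁T₂ = 46·12·23 = 12696; T₂T₃ = 12·23·49 = 13524; T₃T₄ = 23·49·24 = 27048.
Length 3: T₁..T₃: k=1: 0+13524+46·12·49=40572; k=2: 12696+0+46·23·49=64538 → min 40572 | T₂..T₄: k=2: 0+27048+12·23·24=33672; k=3: 13524+0+12·49·24=27636 → min 27636.
Length 4: T₁..T₄: k=1: 0+27636+46·12·24=40884; k=2: 12696+27048+46·23·24=65136; k=3: 40572+0+46·49·24=94668 → min 40884.
Optimal parenthesization: (T₁ ((T₂ T₃) T₄)) with cost 40884.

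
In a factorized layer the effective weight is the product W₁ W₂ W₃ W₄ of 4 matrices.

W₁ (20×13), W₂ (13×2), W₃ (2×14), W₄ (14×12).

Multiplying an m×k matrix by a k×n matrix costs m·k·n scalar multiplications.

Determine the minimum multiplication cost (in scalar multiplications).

1336

Adjacent pairs: W₁W₂ = 20·13·2 = 520; W₂W₃ = 13·2·14 = 364; W₃W₄ = 2·14·12 = 336.
Length 3: W₁..W₃: k=1: 0+364+20·13·14=4004; k=2: 520+0+20·2·14=1080 → min 1080 | W₂..W₄: k=2: 0+336+13·2·12=648; k=3: 364+0+13·14·12=2548 → min 648.
Length 4: W₁..W₄: k=1: 0+648+20·13·12=3768; k=2: 520+336+20·2·12=1336; k=3: 1080+0+20·14·12=4440 → min 1336.
Optimal order: ((W₁ W₂) (W₃ W₄)) with cost 1336.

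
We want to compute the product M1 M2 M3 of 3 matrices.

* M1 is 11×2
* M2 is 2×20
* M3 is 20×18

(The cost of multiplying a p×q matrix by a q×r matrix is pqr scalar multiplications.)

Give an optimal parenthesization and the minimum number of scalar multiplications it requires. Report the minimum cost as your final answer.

(M1 (M2 M3)): cost 1116.
((M1 M2) M3): cost 4400.
Optimal: (M1 (M2 M3)) with cost 1116.

1116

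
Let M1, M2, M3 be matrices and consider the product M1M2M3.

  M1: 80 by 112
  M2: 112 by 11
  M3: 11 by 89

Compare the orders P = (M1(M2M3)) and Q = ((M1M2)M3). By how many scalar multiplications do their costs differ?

Order P = (M1(M2M3)): (M2M3): 112×11 by 11×89 → 112×89, cost 112·11·89 = 109648; (M1(M2M3)): 80×112 by 112×89 → 80×89, cost 80·112·89 = 797440; cumulative 907088. Total 907088.
Order Q = ((M1M2)M3): (M1M2): 80×112 by 112×11 → 80×11, cost 80·112·11 = 98560; ((M1M2)M3): 80×11 by 11×89 → 80×89, cost 80·11·89 = 78320; cumulative 176880. Total 176880.
Difference: |907088 − 176880| = 730208.

730208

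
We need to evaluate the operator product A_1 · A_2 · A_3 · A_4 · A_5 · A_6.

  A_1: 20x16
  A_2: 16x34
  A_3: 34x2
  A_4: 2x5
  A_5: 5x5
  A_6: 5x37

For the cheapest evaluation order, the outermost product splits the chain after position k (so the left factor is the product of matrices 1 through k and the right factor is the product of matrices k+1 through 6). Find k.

Adjacent pairs: A_1A_2 = 20·16·34 = 10880; A_2A_3 = 16·34·2 = 1088; A_3A_4 = 34·2·5 = 340; A_4A_5 = 2·5·5 = 50; A_5A_6 = 5·5·37 = 925.
Length 3: A_1..A_3: k=1: 0+1088+20·16·2=1728; k=2: 10880+0+20·34·2=12240 → min 1728 | A_2..A_4: k=2: 0+340+16·34·5=3060; k=3: 1088+0+16·2·5=1248 → min 1248 | A_3..A_5: k=3: 0+50+34·2·5=390; k=4: 340+0+34·5·5=1190 → min 390 | A_4..A_6: k=4: 0+925+2·5·37=1295; k=5: 50+0+2·5·37=420 → min 420.
Length 4: A_1..A_4: k=1: 0+1248+20·16·5=2848; k=2: 10880+340+20·34·5=14620; k=3: 1728+0+20·2·5=1928 → min 1928 | A_2..A_5: k=2: 0+390+16·34·5=3110; k=3: 1088+50+16·2·5=1298; k=4: 1248+0+16·5·5=1648 → min 1298 | A_3..A_6: k=3: 0+420+34·2·37=2936; k=4: 340+925+34·5·37=7555; k=5: 390+0+34·5·37=6680 → min 2936.
Length 5: A_1..A_5: k=1: 0+1298+20·16·5=2898; k=2: 10880+390+20·34·5=14670; k=3: 1728+50+20·2·5=1978; k=4: 1928+0+20·5·5=2428 → min 1978 | A_2..A_6: k=2: 0+2936+16·34·37=23064; k=3: 1088+420+16·2·37=2692; k=4: 1248+925+16·5·37=5133; k=5: 1298+0+16·5·37=4258 → min 2692.
Top-level splits: k=1: (A_1..A_1)·(A_2..A_6) → 0+2692+20·16·37 = 14532; k=2: (A_1..A_2)·(A_3..A_6) → 10880+2936+20·34·37 = 38976; k=3: (A_1..A_3)·(A_4..A_6) → 1728+420+20·2·37 = 3628; k=4: (A_1..A_4)·(A_5..A_6) → 1928+925+20·5·37 = 6553; k=5: (A_1..A_5)·(A_6..A_6) → 1978+0+20·5·37 = 5678.
Best split is after A_3, i.e. k = 3.

3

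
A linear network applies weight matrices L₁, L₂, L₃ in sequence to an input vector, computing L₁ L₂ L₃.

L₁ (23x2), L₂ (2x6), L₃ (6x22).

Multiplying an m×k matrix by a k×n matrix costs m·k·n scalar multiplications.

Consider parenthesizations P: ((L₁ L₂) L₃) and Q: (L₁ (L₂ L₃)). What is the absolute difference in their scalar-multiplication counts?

2036

Order P = ((L₁ L₂) L₃): (L₁ L₂): 23×2 by 2×6 → 23×6, cost 23·2·6 = 276; ((L₁ L₂) L₃): 23×6 by 6×22 → 23×22, cost 23·6·22 = 3036; cumulative 3312. Total 3312.
Order Q = (L₁ (L₂ L₃)): (L₂ L₃): 2×6 by 6×22 → 2×22, cost 2·6·22 = 264; (L₁ (L₂ L₃)): 23×2 by 2×22 → 23×22, cost 23·2·22 = 1012; cumulative 1276. Total 1276.
Difference: |3312 − 1276| = 2036.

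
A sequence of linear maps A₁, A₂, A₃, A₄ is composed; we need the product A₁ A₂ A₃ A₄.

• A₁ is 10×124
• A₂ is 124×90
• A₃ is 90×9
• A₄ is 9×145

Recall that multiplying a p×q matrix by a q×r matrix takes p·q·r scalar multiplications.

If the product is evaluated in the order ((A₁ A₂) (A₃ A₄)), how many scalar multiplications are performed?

359550

(A₁ A₂): 10×124 by 124×90 → 10×90, cost 10·124·90 = 111600
(A₃ A₄): 90×9 by 9×145 → 90×145, cost 90·9·145 = 117450
((A₁ A₂) (A₃ A₄)): 10×90 by 90×145 → 10×145, cost 10·90·145 = 130500; cumulative 359550
Total: 359550 scalar multiplications.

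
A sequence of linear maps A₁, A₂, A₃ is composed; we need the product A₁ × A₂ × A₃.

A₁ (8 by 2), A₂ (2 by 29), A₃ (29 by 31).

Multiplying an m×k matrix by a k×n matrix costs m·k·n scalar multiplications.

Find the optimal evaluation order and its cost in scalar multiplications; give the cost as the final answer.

(A₁ × (A₂ × A₃)): cost 2294.
((A₁ × A₂) × A₃): cost 7656.
Optimal: (A₁ × (A₂ × A₃)) with cost 2294.

2294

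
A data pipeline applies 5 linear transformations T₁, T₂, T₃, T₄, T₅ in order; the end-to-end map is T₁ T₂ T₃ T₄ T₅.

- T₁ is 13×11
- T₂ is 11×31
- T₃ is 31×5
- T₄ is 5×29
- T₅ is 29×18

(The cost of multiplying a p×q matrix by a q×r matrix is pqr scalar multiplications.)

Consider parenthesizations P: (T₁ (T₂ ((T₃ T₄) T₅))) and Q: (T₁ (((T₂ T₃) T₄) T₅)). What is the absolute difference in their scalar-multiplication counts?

17773

Order P = (T₁ (T₂ ((T₃ T₄) T₅))): (T₃ T₄): 31×5 by 5×29 → 31×29, cost 31·5·29 = 4495; ((T₃ T₄) T₅): 31×29 by 29×18 → 31×18, cost 31·29·18 = 16182; cumulative 20677; (T₂ ((T₃ T₄) T₅)): 11×31 by 31×18 → 11×18, cost 11·31·18 = 6138; cumulative 26815; (T₁ (T₂ ((T₃ T₄) T₅))): 13×11 by 11×18 → 13×18, cost 13·11·18 = 2574; cumulative 29389. Total 29389.
Order Q = (T₁ (((T₂ T₃) T₄) T₅)): (T₂ T₃): 11×31 by 31×5 → 11×5, cost 11·31·5 = 1705; ((T₂ T₃) T₄): 11×5 by 5×29 → 11×29, cost 11·5·29 = 1595; cumulative 3300; (((T₂ T₃) T₄) T₅): 11×29 by 29×18 → 11×18, cost 11·29·18 = 5742; cumulative 9042; (T₁ (((T₂ T₃) T₄) T₅)): 13×11 by 11×18 → 13×18, cost 13·11·18 = 2574; cumulative 11616. Total 11616.
Difference: |29389 − 11616| = 17773.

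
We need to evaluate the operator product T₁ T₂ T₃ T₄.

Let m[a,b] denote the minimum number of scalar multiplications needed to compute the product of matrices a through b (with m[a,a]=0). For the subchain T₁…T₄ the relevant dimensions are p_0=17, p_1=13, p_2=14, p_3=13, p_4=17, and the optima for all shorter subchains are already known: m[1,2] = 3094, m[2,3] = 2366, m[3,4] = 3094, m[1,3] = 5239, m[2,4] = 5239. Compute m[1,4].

m[1,4] = min over k∈[1,3] of m[1,k]+m[k+1,4]+p_{0}·p_k·p_{4}.
k=1: 0 + 5239 + 17·13·17 = 8996; k=2: 3094 + 3094 + 17·14·17 = 10234; k=3: 5239 + 0 + 17·13·17 = 8996.
Minimum: 8996 at k=1.

8996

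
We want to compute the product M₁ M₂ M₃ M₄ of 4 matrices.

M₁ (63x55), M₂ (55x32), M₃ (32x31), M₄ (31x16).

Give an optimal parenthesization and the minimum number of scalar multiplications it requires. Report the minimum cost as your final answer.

99472

Adjacent pairs: M₁M₂ = 63·55·32 = 110880; M₂M₃ = 55·32·31 = 54560; M₃M₄ = 32·31·16 = 15872.
Length 3: M₁..M₃: k=1: 0+54560+63·55·31=161975; k=2: 110880+0+63·32·31=173376 → min 161975 | M₂..M₄: k=2: 0+15872+55·32·16=44032; k=3: 54560+0+55·31·16=81840 → min 44032.
Length 4: M₁..M₄: k=1: 0+44032+63·55·16=99472; k=2: 110880+15872+63·32·16=159008; k=3: 161975+0+63·31·16=193223 → min 99472.
Optimal parenthesization: (M₁ (M₂ (M₃ M₄))) with cost 99472.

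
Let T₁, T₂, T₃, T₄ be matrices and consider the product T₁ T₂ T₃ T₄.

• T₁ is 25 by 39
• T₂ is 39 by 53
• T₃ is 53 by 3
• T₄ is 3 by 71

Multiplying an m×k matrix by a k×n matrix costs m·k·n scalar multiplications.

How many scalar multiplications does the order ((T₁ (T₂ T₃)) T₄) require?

14451

(T₂ T₃): 39×53 by 53×3 → 39×3, cost 39·53·3 = 6201
(T₁ (T₂ T₃)): 25×39 by 39×3 → 25×3, cost 25·39·3 = 2925; cumulative 9126
((T₁ (T₂ T₃)) T₄): 25×3 by 3×71 → 25×71, cost 25·3·71 = 5325; cumulative 14451
Total: 14451 scalar multiplications.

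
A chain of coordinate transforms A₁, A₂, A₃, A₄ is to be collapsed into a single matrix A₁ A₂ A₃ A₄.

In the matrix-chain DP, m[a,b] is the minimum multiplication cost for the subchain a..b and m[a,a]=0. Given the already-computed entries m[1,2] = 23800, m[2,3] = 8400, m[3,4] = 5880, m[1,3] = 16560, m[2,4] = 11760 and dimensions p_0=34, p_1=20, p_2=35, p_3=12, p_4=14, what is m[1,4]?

m[1,4] = min over k∈[1,3] of m[1,k]+m[k+1,4]+p_{0}·p_k·p_{4}.
k=1: 0 + 11760 + 34·20·14 = 21280; k=2: 23800 + 5880 + 34·35·14 = 46340; k=3: 16560 + 0 + 34·12·14 = 22272.
Minimum: 21280 at k=1.

21280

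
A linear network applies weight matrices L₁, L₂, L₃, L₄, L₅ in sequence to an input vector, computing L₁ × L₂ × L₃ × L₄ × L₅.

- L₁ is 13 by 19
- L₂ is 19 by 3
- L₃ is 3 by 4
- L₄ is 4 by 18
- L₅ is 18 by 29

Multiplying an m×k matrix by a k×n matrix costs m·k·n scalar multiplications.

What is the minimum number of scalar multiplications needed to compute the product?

Adjacent pairs: L₁L₂ = 13·19·3 = 741; L₂L₃ = 19·3·4 = 228; L₃L₄ = 3·4·18 = 216; L₄L₅ = 4·18·29 = 2088.
Length 3: L₁..L₃: k=1: 0+228+13·19·4=1216; k=2: 741+0+13·3·4=897 → min 897 | L₂..L₄: k=2: 0+216+19·3·18=1242; k=3: 228+0+19·4·18=1596 → min 1242 | L₃..L₅: k=3: 0+2088+3·4·29=2436; k=4: 216+0+3·18·29=1782 → min 1782.
Length 4: L₁..L₄: k=1: 0+1242+13·19·18=5688; k=2: 741+216+13·3·18=1659; k=3: 897+0+13·4·18=1833 → min 1659 | L₂..L₅: k=2: 0+1782+19·3·29=3435; k=3: 228+2088+19·4·29=4520; k=4: 1242+0+19·18·29=11160 → min 3435.
Length 5: L₁..L₅: k=1: 0+3435+13·19·29=10598; k=2: 741+1782+13·3·29=3654; k=3: 897+2088+13·4·29=4493; k=4: 1659+0+13·18·29=8445 → min 3654.
Optimal order: ((L₁ × L₂) × ((L₃ × L₄) × L₅)) with cost 3654.

3654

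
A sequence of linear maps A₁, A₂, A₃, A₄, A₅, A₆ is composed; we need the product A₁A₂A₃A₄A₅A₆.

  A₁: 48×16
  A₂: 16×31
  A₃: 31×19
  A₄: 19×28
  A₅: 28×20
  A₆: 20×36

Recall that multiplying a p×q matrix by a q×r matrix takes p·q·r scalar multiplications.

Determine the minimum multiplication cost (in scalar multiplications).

65312

Adjacent pairs: A₁A₂ = 48·16·31 = 23808; A₂A₃ = 16·31·19 = 9424; A₃A₄ = 31·19·28 = 16492; A₄A₅ = 19·28·20 = 10640; A₅A₆ = 28·20·36 = 20160.
Length 3: A₁..A₃: k=1: 0+9424+48·16·19=24016; k=2: 23808+0+48·31·19=52080 → min 24016 | A₂..A₄: k=2: 0+16492+16·31·28=30380; k=3: 9424+0+16·19·28=17936 → min 17936 | A₃..A₅: k=3: 0+10640+31·19·20=22420; k=4: 16492+0+31·28·20=33852 → min 22420 | A₄..A₆: k=4: 0+20160+19·28·36=39312; k=5: 10640+0+19·20·36=24320 → min 24320.
Length 4: A₁..A₄: k=1: 0+17936+48·16·28=39440; k=2: 23808+16492+48·31·28=81964; k=3: 24016+0+48·19·28=49552 → min 39440 | A₂..A₅: k=2: 0+22420+16·31·20=32340; k=3: 9424+10640+16·19·20=26144; k=4: 17936+0+16·28·20=26896 → min 26144 | A₃..A₆: k=3: 0+24320+31·19·36=45524; k=4: 16492+20160+31·28·36=67900; k=5: 22420+0+31·20·36=44740 → min 44740.
Length 5: A₁..A₅: k=1: 0+26144+48·16·20=41504; k=2: 23808+22420+48·31·20=75988; k=3: 24016+10640+48·19·20=52896; k=4: 39440+0+48·28·20=66320 → min 41504 | A₂..A₆: k=2: 0+44740+16·31·36=62596; k=3: 9424+24320+16·19·36=44688; k=4: 17936+20160+16·28·36=54224; k=5: 26144+0+16·20·36=37664 → min 37664.
Length 6: A₁..A₆: k=1: 0+37664+48·16·36=65312; k=2: 23808+44740+48·31·36=122116; k=3: 24016+24320+48·19·36=81168; k=4: 39440+20160+48·28·36=107984; k=5: 41504+0+48·20·36=76064 → min 65312.
Optimal order: (A₁(((A₂A₃)(A₄A₅))A₆)) with cost 65312.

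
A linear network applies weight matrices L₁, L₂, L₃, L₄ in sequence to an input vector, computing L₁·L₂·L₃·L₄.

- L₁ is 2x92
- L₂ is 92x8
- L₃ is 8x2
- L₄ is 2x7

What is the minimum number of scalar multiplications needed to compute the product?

1532

Adjacent pairs: L₁L₂ = 2·92·8 = 1472; L₂L₃ = 92·8·2 = 1472; L₃L₄ = 8·2·7 = 112.
Length 3: L₁..L₃: k=1: 0+1472+2·92·2=1840; k=2: 1472+0+2·8·2=1504 → min 1504 | L₂..L₄: k=2: 0+112+92·8·7=5264; k=3: 1472+0+92·2·7=2760 → min 2760.
Length 4: L₁..L₄: k=1: 0+2760+2·92·7=4048; k=2: 1472+112+2·8·7=1696; k=3: 1504+0+2·2·7=1532 → min 1532.
Optimal order: (((L₁·L₂)·L₃)·L₄) with cost 1532.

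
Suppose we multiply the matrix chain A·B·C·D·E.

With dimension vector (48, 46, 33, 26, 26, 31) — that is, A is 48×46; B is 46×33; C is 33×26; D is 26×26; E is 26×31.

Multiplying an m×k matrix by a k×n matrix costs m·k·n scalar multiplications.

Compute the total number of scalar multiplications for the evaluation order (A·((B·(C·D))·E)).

167300

(C·D): 33×26 by 26×26 → 33×26, cost 33·26·26 = 22308
(B·(C·D)): 46×33 by 33×26 → 46×26, cost 46·33·26 = 39468; cumulative 61776
((B·(C·D))·E): 46×26 by 26×31 → 46×31, cost 46·26·31 = 37076; cumulative 98852
(A·((B·(C·D))·E)): 48×46 by 46×31 → 48×31, cost 48·46·31 = 68448; cumulative 167300
Total: 167300 scalar multiplications.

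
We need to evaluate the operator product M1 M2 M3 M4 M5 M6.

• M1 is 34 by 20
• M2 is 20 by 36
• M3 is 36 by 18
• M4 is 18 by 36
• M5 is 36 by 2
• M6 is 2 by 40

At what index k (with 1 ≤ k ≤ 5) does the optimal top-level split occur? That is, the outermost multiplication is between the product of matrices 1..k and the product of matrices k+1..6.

5

Adjacent pairs: M1M2 = 34·20·36 = 24480; M2M3 = 20·36·18 = 12960; M3M4 = 36·18·36 = 23328; M4M5 = 18·36·2 = 1296; M5M6 = 36·2·40 = 2880.
Length 3: M1..M3: k=1: 0+12960+34·20·18=25200; k=2: 24480+0+34·36·18=46512 → min 25200 | M2..M4: k=2: 0+23328+20·36·36=49248; k=3: 12960+0+20·18·36=25920 → min 25920 | M3..M5: k=3: 0+1296+36·18·2=2592; k=4: 23328+0+36·36·2=25920 → min 2592 | M4..M6: k=4: 0+2880+18·36·40=28800; k=5: 1296+0+18·2·40=2736 → min 2736.
Length 4: M1..M4: k=1: 0+25920+34·20·36=50400; k=2: 24480+23328+34·36·36=91872; k=3: 25200+0+34·18·36=47232 → min 47232 | M2..M5: k=2: 0+2592+20·36·2=4032; k=3: 12960+1296+20·18·2=14976; k=4: 25920+0+20·36·2=27360 → min 4032 | M3..M6: k=3: 0+2736+36·18·40=28656; k=4: 23328+2880+36·36·40=78048; k=5: 2592+0+36·2·40=5472 → min 5472.
Length 5: M1..M5: k=1: 0+4032+34·20·2=5392; k=2: 24480+2592+34·36·2=29520; k=3: 25200+1296+34·18·2=27720; k=4: 47232+0+34·36·2=49680 → min 5392 | M2..M6: k=2: 0+5472+20·36·40=34272; k=3: 12960+2736+20·18·40=30096; k=4: 25920+2880+20·36·40=57600; k=5: 4032+0+20·2·40=5632 → min 5632.
Top-level splits: k=1: (M1..M1)·(M2..M6) → 0+5632+34·20·40 = 32832; k=2: (M1..M2)·(M3..M6) → 24480+5472+34·36·40 = 78912; k=3: (M1..M3)·(M4..M6) → 25200+2736+34·18·40 = 52416; k=4: (M1..M4)·(M5..M6) → 47232+2880+34·36·40 = 99072; k=5: (M1..M5)·(M6..M6) → 5392+0+34·2·40 = 8112.
Best split is after M5, i.e. k = 5.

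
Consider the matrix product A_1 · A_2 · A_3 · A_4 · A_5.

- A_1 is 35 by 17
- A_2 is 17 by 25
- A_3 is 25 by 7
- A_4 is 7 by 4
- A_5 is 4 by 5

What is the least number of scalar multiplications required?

Adjacent pairs: A_1A_2 = 35·17·25 = 14875; A_2A_3 = 17·25·7 = 2975; A_3A_4 = 25·7·4 = 700; A_4A_5 = 7·4·5 = 140.
Length 3: A_1..A_3: k=1: 0+2975+35·17·7=7140; k=2: 14875+0+35·25·7=21000 → min 7140 | A_2..A_4: k=2: 0+700+17·25·4=2400; k=3: 2975+0+17·7·4=3451 → min 2400 | A_3..A_5: k=3: 0+140+25·7·5=1015; k=4: 700+0+25·4·5=1200 → min 1015.
Length 4: A_1..A_4: k=1: 0+2400+35·17·4=4780; k=2: 14875+700+35·25·4=19075; k=3: 7140+0+35·7·4=8120 → min 4780 | A_2..A_5: k=2: 0+1015+17·25·5=3140; k=3: 2975+140+17·7·5=3710; k=4: 2400+0+17·4·5=2740 → min 2740.
Length 5: A_1..A_5: k=1: 0+2740+35·17·5=5715; k=2: 14875+1015+35·25·5=20265; k=3: 7140+140+35·7·5=8505; k=4: 4780+0+35·4·5=5480 → min 5480.
Optimal order: ((A_1 · (A_2 · (A_3 · A_4))) · A_5) with cost 5480.

5480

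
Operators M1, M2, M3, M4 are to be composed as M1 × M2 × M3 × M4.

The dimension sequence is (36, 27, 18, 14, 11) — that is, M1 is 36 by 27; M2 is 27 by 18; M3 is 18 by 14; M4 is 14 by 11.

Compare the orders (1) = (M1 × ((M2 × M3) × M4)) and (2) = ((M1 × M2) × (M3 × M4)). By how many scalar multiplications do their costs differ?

Order (1) = (M1 × ((M2 × M3) × M4)): (M2 × M3): 27×18 by 18×14 → 27×14, cost 27·18·14 = 6804; ((M2 × M3) × M4): 27×14 by 14×11 → 27×11, cost 27·14·11 = 4158; cumulative 10962; (M1 × ((M2 × M3) × M4)): 36×27 by 27×11 → 36×11, cost 36·27·11 = 10692; cumulative 21654. Total 21654.
Order (2) = ((M1 × M2) × (M3 × M4)): (M1 × M2): 36×27 by 27×18 → 36×18, cost 36·27·18 = 17496; (M3 × M4): 18×14 by 14×11 → 18×11, cost 18·14·11 = 2772; ((M1 × M2) × (M3 × M4)): 36×18 by 18×11 → 36×11, cost 36·18·11 = 7128; cumulative 27396. Total 27396.
Difference: |21654 − 27396| = 5742.

5742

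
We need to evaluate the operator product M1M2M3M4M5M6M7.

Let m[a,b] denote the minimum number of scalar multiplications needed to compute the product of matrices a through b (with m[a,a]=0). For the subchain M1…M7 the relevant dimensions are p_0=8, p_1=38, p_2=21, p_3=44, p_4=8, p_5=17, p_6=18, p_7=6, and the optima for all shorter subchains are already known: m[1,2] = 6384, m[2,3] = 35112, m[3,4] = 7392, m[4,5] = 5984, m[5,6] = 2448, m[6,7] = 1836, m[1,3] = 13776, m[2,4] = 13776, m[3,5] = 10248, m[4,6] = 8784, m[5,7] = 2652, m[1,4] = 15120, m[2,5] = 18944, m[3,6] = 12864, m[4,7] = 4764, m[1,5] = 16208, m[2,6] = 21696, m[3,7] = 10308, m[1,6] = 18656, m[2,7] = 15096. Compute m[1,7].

16920

m[1,7] = min over k∈[1,6] of m[1,k]+m[k+1,7]+p_{0}·p_k·p_{7}.
k=1: 0 + 15096 + 8·38·6 = 16920; k=2: 6384 + 10308 + 8·21·6 = 17700; k=3: 13776 + 4764 + 8·44·6 = 20652; k=4: 15120 + 2652 + 8·8·6 = 18156; k=5: 16208 + 1836 + 8·17·6 = 18860; k=6: 18656 + 0 + 8·18·6 = 19520.
Minimum: 16920 at k=1.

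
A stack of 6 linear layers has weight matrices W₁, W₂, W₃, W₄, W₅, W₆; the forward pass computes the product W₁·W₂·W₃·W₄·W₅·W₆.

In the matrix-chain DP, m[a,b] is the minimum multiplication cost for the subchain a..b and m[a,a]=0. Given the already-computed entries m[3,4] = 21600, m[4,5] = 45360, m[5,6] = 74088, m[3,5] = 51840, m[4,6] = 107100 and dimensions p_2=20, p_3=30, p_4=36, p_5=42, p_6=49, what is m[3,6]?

m[3,6] = min over k∈[3,5] of m[3,k]+m[k+1,6]+p_{2}·p_k·p_{6}.
k=3: 0 + 107100 + 20·30·49 = 136500; k=4: 21600 + 74088 + 20·36·49 = 130968; k=5: 51840 + 0 + 20·42·49 = 93000.
Minimum: 93000 at k=5.

93000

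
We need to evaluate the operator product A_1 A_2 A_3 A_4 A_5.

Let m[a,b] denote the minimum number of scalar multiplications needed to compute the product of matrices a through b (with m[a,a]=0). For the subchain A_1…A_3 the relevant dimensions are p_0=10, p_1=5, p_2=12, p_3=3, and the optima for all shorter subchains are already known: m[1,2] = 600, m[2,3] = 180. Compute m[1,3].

m[1,3] = min over k∈[1,2] of m[1,k]+m[k+1,3]+p_{0}·p_k·p_{3}.
k=1: 0 + 180 + 10·5·3 = 330; k=2: 600 + 0 + 10·12·3 = 960.
Minimum: 330 at k=1.

330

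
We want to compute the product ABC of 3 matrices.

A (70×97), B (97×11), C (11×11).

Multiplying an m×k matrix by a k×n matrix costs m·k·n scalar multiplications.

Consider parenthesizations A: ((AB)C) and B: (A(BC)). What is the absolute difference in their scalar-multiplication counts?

Order A = ((AB)C): (AB): 70×97 by 97×11 → 70×11, cost 70·97·11 = 74690; ((AB)C): 70×11 by 11×11 → 70×11, cost 70·11·11 = 8470; cumulative 83160. Total 83160.
Order B = (A(BC)): (BC): 97×11 by 11×11 → 97×11, cost 97·11·11 = 11737; (A(BC)): 70×97 by 97×11 → 70×11, cost 70·97·11 = 74690; cumulative 86427. Total 86427.
Difference: |83160 − 86427| = 3267.

3267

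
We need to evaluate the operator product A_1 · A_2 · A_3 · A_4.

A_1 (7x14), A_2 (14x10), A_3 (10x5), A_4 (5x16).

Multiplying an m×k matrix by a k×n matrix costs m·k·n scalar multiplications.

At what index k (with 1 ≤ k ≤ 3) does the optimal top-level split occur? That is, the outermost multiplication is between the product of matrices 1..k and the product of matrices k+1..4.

3

Adjacent pairs: A_1A_2 = 7·14·10 = 980; A_2A_3 = 14·10·5 = 700; A_3A_4 = 10·5·16 = 800.
Length 3: A_1..A_3: k=1: 0+700+7·14·5=1190; k=2: 980+0+7·10·5=1330 → min 1190 | A_2..A_4: k=2: 0+800+14·10·16=3040; k=3: 700+0+14·5·16=1820 → min 1820.
Top-level splits: k=1: (A_1..A_1)·(A_2..A_4) → 0+1820+7·14·16 = 3388; k=2: (A_1..A_2)·(A_3..A_4) → 980+800+7·10·16 = 2900; k=3: (A_1..A_3)·(A_4..A_4) → 1190+0+7·5·16 = 1750.
Best split is after A_3, i.e. k = 3.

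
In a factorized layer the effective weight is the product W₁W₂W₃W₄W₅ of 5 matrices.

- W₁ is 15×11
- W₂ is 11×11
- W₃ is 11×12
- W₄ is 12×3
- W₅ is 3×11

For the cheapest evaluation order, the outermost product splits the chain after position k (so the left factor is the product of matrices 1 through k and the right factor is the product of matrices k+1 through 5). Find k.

4

Adjacent pairs: W₁W₂ = 15·11·11 = 1815; W₂W₃ = 11·11·12 = 1452; W₃W₄ = 11·12·3 = 396; W₄W₅ = 12·3·11 = 396.
Length 3: W₁..W₃: k=1: 0+1452+15·11·12=3432; k=2: 1815+0+15·11·12=3795 → min 3432 | W₂..W₄: k=2: 0+396+11·11·3=759; k=3: 1452+0+11·12·3=1848 → min 759 | W₃..W₅: k=3: 0+396+11·12·11=1848; k=4: 396+0+11·3·11=759 → min 759.
Length 4: W₁..W₄: k=1: 0+759+15·11·3=1254; k=2: 1815+396+15·11·3=2706; k=3: 3432+0+15·12·3=3972 → min 1254 | W₂..W₅: k=2: 0+759+11·11·11=2090; k=3: 1452+396+11·12·11=3300; k=4: 759+0+11·3·11=1122 → min 1122.
Top-level splits: k=1: (W₁..W₁)·(W₂..W₅) → 0+1122+15·11·11 = 2937; k=2: (W₁..W₂)·(W₃..W₅) → 1815+759+15·11·11 = 4389; k=3: (W₁..W₃)·(W₄..W₅) → 3432+396+15·12·11 = 5808; k=4: (W₁..W₄)·(W₅..W₅) → 1254+0+15·3·11 = 1749.
Best split is after W₄, i.e. k = 4.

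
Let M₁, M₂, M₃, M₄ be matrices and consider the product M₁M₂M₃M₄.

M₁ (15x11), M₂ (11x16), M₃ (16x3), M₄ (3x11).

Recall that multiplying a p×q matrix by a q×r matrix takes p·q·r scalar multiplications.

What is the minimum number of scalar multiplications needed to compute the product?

Adjacent pairs: M₁M₂ = 15·11·16 = 2640; M₂M₃ = 11·16·3 = 528; M₃M₄ = 16·3·11 = 528.
Length 3: M₁..M₃: k=1: 0+528+15·11·3=1023; k=2: 2640+0+15·16·3=3360 → min 1023 | M₂..M₄: k=2: 0+528+11·16·11=2464; k=3: 528+0+11·3·11=891 → min 891.
Length 4: M₁..M₄: k=1: 0+891+15·11·11=2706; k=2: 2640+528+15·16·11=5808; k=3: 1023+0+15·3·11=1518 → min 1518.
Optimal order: ((M₁(M₂M₃))M₄) with cost 1518.

1518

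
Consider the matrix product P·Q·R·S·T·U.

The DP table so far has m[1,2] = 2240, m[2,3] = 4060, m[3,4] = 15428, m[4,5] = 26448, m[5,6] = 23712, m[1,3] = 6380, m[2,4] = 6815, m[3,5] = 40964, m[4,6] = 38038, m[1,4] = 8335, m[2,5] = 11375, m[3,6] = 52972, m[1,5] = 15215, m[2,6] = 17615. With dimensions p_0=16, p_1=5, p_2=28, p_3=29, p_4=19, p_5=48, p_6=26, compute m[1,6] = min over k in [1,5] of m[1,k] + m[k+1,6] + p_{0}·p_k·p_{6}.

m[1,6] = min over k∈[1,5] of m[1,k]+m[k+1,6]+p_{0}·p_k·p_{6}.
k=1: 0 + 17615 + 16·5·26 = 19695; k=2: 2240 + 52972 + 16·28·26 = 66860; k=3: 6380 + 38038 + 16·29·26 = 56482; k=4: 8335 + 23712 + 16·19·26 = 39951; k=5: 15215 + 0 + 16·48·26 = 35183.
Minimum: 19695 at k=1.

19695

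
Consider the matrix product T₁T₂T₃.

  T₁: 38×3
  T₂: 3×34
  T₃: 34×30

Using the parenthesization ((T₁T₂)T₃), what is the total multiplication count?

42636

(T₁T₂): 38×3 by 3×34 → 38×34, cost 38·3·34 = 3876
((T₁T₂)T₃): 38×34 by 34×30 → 38×30, cost 38·34·30 = 38760; cumulative 42636
Total: 42636 scalar multiplications.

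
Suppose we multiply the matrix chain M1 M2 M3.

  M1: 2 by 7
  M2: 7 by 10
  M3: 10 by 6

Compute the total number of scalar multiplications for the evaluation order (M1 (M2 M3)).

(M2 M3): 7×10 by 10×6 → 7×6, cost 7·10·6 = 420
(M1 (M2 M3)): 2×7 by 7×6 → 2×6, cost 2·7·6 = 84; cumulative 504
Total: 504 scalar multiplications.

504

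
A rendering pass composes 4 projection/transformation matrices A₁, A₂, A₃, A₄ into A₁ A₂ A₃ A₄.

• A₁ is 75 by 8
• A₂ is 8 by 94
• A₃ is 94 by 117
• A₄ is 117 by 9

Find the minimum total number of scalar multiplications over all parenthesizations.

101808

Adjacent pairs: A₁A₂ = 75·8·94 = 56400; A₂A₃ = 8·94·117 = 87984; A₃A₄ = 94·117·9 = 98982.
Length 3: A₁..A₃: k=1: 0+87984+75·8·117=158184; k=2: 56400+0+75·94·117=881250 → min 158184 | A₂..A₄: k=2: 0+98982+8·94·9=105750; k=3: 87984+0+8·117·9=96408 → min 96408.
Length 4: A₁..A₄: k=1: 0+96408+75·8·9=101808; k=2: 56400+98982+75·94·9=218832; k=3: 158184+0+75·117·9=237159 → min 101808.
Optimal order: (A₁ ((A₂ A₃) A₄)) with cost 101808.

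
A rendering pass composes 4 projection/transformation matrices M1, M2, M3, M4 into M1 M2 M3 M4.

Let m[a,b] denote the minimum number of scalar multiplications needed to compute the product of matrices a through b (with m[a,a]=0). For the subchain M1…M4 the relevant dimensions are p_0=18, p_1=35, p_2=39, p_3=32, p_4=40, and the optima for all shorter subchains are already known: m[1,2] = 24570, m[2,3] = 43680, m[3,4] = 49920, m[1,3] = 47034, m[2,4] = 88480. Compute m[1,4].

m[1,4] = min over k∈[1,3] of m[1,k]+m[k+1,4]+p_{0}·p_k·p_{4}.
k=1: 0 + 88480 + 18·35·40 = 113680; k=2: 24570 + 49920 + 18·39·40 = 102570; k=3: 47034 + 0 + 18·32·40 = 70074.
Minimum: 70074 at k=3.

70074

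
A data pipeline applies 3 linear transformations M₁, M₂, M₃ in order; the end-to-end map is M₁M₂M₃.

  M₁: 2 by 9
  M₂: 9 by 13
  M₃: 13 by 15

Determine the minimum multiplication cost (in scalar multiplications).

624

Order (M₁(M₂M₃)): (M₂M₃): 9×13 by 13×15 → 9×15, cost 9·13·15 = 1755; (M₁(M₂M₃)): 2×9 by 9×15 → 2×15, cost 2·9·15 = 270; cumulative 2025. Total 2025.
Order ((M₁M₂)M₃): (M₁M₂): 2×9 by 9×13 → 2×13, cost 2·9·13 = 234; ((M₁M₂)M₃): 2×13 by 13×15 → 2×15, cost 2·13·15 = 390; cumulative 624. Total 624.
Minimum: 624.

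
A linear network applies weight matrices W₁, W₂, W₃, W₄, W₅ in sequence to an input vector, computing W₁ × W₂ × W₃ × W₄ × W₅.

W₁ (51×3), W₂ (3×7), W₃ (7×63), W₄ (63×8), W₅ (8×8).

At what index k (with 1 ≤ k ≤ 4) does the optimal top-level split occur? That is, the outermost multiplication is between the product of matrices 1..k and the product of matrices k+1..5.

1

Adjacent pairs: W₁W₂ = 51·3·7 = 1071; W₂W₃ = 3·7·63 = 1323; W₃W₄ = 7·63·8 = 3528; W₄W₅ = 63·8·8 = 4032.
Length 3: W₁..W₃: k=1: 0+1323+51·3·63=10962; k=2: 1071+0+51·7·63=23562 → min 10962 | W₂..W₄: k=2: 0+3528+3·7·8=3696; k=3: 1323+0+3·63·8=2835 → min 2835 | W₃..W₅: k=3: 0+4032+7·63·8=7560; k=4: 3528+0+7·8·8=3976 → min 3976.
Length 4: W₁..W₄: k=1: 0+2835+51·3·8=4059; k=2: 1071+3528+51·7·8=7455; k=3: 10962+0+51·63·8=36666 → min 4059 | W₂..W₅: k=2: 0+3976+3·7·8=4144; k=3: 1323+4032+3·63·8=6867; k=4: 2835+0+3·8·8=3027 → min 3027.
Top-level splits: k=1: (W₁..W₁)·(W₂..W₅) → 0+3027+51·3·8 = 4251; k=2: (W₁..W₂)·(W₃..W₅) → 1071+3976+51·7·8 = 7903; k=3: (W₁..W₃)·(W₄..W₅) → 10962+4032+51·63·8 = 40698; k=4: (W₁..W₄)·(W₅..W₅) → 4059+0+51·8·8 = 7323.
Best split is after W₁, i.e. k = 1.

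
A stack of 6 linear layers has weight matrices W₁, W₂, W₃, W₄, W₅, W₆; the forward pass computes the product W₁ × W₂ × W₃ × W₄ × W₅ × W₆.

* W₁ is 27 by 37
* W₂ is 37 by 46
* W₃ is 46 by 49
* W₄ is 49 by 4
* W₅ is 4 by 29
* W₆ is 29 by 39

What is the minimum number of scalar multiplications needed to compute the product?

28556

Adjacent pairs: W₁W₂ = 27·37·46 = 45954; W₂W₃ = 37·46·49 = 83398; W₃W₄ = 46·49·4 = 9016; W₄W₅ = 49·4·29 = 5684; W₅W₆ = 4·29·39 = 4524.
Length 3: W₁..W₃: k=1: 0+83398+27·37·49=132349; k=2: 45954+0+27·46·49=106812 → min 106812 | W₂..W₄: k=2: 0+9016+37·46·4=15824; k=3: 83398+0+37·49·4=90650 → min 15824 | W₃..W₅: k=3: 0+5684+46·49·29=71050; k=4: 9016+0+46·4·29=14352 → min 14352 | W₄..W₆: k=4: 0+4524+49·4·39=12168; k=5: 5684+0+49·29·39=61103 → min 12168.
Length 4: W₁..W₄: k=1: 0+15824+27·37·4=19820; k=2: 45954+9016+27·46·4=59938; k=3: 106812+0+27·49·4=112104 → min 19820 | W₂..W₅: k=2: 0+14352+37·46·29=63710; k=3: 83398+5684+37·49·29=141659; k=4: 15824+0+37·4·29=20116 → min 20116 | W₃..W₆: k=3: 0+12168+46·49·39=100074; k=4: 9016+4524+46·4·39=20716; k=5: 14352+0+46·29·39=66378 → min 20716.
Length 5: W₁..W₅: k=1: 0+20116+27·37·29=49087; k=2: 45954+14352+27·46·29=96324; k=3: 106812+5684+27·49·29=150863; k=4: 19820+0+27·4·29=22952 → min 22952 | W₂..W₆: k=2: 0+20716+37·46·39=87094; k=3: 83398+12168+37·49·39=166273; k=4: 15824+4524+37·4·39=26120; k=5: 20116+0+37·29·39=61963 → min 26120.
Length 6: W₁..W₆: k=1: 0+26120+27·37·39=65081; k=2: 45954+20716+27·46·39=115108; k=3: 106812+12168+27·49·39=170577; k=4: 19820+4524+27·4·39=28556; k=5: 22952+0+27·29·39=53489 → min 28556.
Optimal order: ((W₁ × (W₂ × (W₃ × W₄))) × (W₅ × W₆)) with cost 28556.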